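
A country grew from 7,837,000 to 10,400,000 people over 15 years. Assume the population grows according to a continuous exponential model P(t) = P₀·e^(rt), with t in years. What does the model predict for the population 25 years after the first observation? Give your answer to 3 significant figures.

r = ln(10400000/7837000) / 15 ≈ 0.018863 per year
P(25) = 7837000 · e^(0.018863·25) = 7837000 · 1.60253 ≈ 12559017.56

≈ 12,600,000 people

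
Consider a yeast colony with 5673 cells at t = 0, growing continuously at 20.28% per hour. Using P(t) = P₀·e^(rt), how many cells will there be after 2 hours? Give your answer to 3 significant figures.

≈ 8,510 cells

P(2) = 5673 · e^(0.2028·2) = 5673 · e^(0.4056)
= 5673 · 1.5002 ≈ 8510.65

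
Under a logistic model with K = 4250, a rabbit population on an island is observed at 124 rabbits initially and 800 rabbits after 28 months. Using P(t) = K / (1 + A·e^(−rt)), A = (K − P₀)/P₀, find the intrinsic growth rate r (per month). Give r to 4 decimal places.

A = (4250 − 124)/124 = 33.27419
800 = 4250/(1 + 33.27419·e^(−r·28)) → e^(−28r) = (5.3125 − 1)/33.27419 = 0.129605
r = −ln(0.129605)/28 = 2.04326/28

r ≈ 0.0730 per month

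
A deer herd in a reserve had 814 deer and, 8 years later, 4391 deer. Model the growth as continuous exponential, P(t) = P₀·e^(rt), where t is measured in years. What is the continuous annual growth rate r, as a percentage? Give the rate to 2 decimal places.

4391 = 814 · e^(r·8)
e^(8r) = 4391/814 = 5.39435
r = ln(5.39435) / 8 = 1.68535 / 8

r ≈ 21.07% per year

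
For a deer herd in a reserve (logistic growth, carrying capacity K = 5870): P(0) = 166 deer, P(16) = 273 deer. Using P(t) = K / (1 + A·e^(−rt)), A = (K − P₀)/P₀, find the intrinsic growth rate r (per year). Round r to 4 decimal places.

A = (5870 − 166)/166 = 34.36145
273 = 5870/(1 + 34.36145·e^(−r·16)) → e^(−16r) = (21.50183 − 1)/34.36145 = 0.596652
r = −ln(0.596652)/16 = 0.51642/16

r ≈ 0.0323 per year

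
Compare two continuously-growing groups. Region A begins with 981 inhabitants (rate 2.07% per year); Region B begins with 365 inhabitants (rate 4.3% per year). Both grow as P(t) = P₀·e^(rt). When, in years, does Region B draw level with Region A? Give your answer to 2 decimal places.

t ≈ 44.34 years

981·e^(0.0207t) = 365·e^(0.043t)
981/365 = e^((0.043 − 0.0207)t) → ln(2.68767) = 0.0223·t
t = 0.98868 / 0.0223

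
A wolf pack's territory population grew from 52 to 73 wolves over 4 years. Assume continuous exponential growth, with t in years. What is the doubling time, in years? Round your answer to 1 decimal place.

r = ln(73/52) / 4 = ln(1.40385) / 4 ≈ 0.084804 per year
doubling time = ln 2 / |r| = 0.69315 / 0.084804

doubling time ≈ 8.2 years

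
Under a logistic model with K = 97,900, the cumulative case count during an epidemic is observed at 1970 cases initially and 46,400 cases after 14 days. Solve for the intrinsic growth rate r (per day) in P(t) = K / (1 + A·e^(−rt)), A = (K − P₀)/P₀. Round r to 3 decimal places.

A = (97900 − 1970)/1970 = 48.69543
46400 = 97900/(1 + 48.69543·e^(−r·14)) → e^(−14r) = (2.10991 − 1)/48.69543 = 0.022793
r = −ln(0.022793)/14 = 3.7813/14

r ≈ 0.270 per day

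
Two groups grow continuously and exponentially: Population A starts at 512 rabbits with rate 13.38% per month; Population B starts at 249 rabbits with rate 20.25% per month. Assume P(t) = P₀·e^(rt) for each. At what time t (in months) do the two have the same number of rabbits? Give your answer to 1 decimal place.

512·e^(0.1338t) = 249·e^(0.2025t)
512/249 = e^((0.2025 − 0.1338)t) → ln(2.05622) = 0.0687·t
t = 0.72087 / 0.0687

t ≈ 10.5 months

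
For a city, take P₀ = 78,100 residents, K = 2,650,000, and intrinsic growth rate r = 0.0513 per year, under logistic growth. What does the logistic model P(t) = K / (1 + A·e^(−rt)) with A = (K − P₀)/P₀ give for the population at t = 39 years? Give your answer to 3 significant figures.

A = (2650000 − 78100)/78100 = 32.93086
P(39) = 2650000 / (1 + 32.93086·e^(−0.0513·39)) = 2650000 / (1 + 32.93086·0.135241)
= 2650000 / 5.45359 ≈ 485918.59

≈ 486,000 residents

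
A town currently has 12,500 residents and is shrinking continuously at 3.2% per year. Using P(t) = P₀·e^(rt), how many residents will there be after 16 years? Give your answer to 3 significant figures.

P(16) = 12500 · e^(-0.032·16) = 12500 · e^(-0.512)
= 12500 · 0.5993 ≈ 7491.2

≈ 7,490 residents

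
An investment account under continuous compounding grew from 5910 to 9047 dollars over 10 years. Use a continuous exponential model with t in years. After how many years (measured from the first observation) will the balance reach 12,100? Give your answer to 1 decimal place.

t ≈ 16.8 years

r = ln(9047/5910) / 10 ≈ 0.042579 per year
t = ln(12100/5910) / r = 0.71656 / 0.042579 ≈ 16.829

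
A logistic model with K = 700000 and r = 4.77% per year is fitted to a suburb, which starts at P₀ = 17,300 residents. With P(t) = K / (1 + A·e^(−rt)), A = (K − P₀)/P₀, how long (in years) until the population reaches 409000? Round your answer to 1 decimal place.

A = (700000 − 17300)/17300 = 39.46243
409000 = 700000/(1 + 39.46243·e^(−0.0477t)) → 1 + 39.46243·e^(−0.0477t) = 1.71149
e^(−0.0477t) = 0.01803 → t = ln(55.46437)/0.0477 = 4.01574/0.0477

t ≈ 84.2 years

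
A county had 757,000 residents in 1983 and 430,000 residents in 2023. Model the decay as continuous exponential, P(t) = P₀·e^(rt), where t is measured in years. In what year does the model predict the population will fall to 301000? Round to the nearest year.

year 2048

r = ln(430000/757000) / 40 = -0.56558/40 ≈ -0.014139 per year
t = ln(301000/757000) / r = -0.92225/-0.014139 ≈ 65.23 years after 1983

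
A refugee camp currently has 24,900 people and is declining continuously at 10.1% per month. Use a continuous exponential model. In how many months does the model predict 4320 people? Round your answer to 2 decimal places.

t ≈ 17.34 months

4320 = 24900 · e^(-0.101·t)
t = ln(4320/24900) / -0.101 = ln(0.17349) / -0.101 = -1.75161 / -0.101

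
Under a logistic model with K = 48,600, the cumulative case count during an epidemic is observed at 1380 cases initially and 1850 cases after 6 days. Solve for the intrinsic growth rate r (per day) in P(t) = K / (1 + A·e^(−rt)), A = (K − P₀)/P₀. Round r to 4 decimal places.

A = (48600 − 1380)/1380 = 34.21739
1850 = 48600/(1 + 34.21739·e^(−r·6)) → e^(−6r) = (26.27027 − 1)/34.21739 = 0.738521
r = −ln(0.738521)/6 = 0.30311/6

r ≈ 0.0505 per day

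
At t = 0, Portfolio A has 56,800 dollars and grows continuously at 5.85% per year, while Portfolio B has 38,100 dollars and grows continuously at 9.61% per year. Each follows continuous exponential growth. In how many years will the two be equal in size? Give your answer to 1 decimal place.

56800·e^(0.0585t) = 38100·e^(0.0961t)
56800/38100 = e^((0.0961 − 0.0585)t) → ln(1.49081) = 0.0376·t
t = 0.39932 / 0.0376

t ≈ 10.6 years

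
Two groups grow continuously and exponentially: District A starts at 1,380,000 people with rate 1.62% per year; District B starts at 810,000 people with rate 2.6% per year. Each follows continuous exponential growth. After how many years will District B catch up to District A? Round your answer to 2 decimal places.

1380000·e^(0.0162t) = 810000·e^(0.026t)
1380000/810000 = e^((0.026 − 0.0162)t) → ln(1.7037) = 0.0098·t
t = 0.5328 / 0.0098

t ≈ 54.37 years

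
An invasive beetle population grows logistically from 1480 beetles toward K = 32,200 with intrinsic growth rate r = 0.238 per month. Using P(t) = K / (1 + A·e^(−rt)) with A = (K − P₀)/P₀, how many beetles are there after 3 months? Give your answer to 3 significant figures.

A = (32200 − 1480)/1480 = 20.75676
P(3) = 32200 / (1 + 20.75676·e^(−0.238·3)) = 32200 / (1 + 20.75676·0.489682)
= 32200 / 11.1642 ≈ 2884.22

≈ 2,880 beetles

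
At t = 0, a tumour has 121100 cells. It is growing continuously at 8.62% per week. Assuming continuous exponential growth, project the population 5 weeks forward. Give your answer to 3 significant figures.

P(5) = 121100 · e^(0.0862·5) = 121100 · e^(0.431)
= 121100 · 1.5388 ≈ 186348.14

≈ 186,000 cells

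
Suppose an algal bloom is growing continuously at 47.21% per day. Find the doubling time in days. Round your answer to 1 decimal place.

doubling time = ln(2) / |r| = 0.69315 / 0.4721

doubling time ≈ 1.5 days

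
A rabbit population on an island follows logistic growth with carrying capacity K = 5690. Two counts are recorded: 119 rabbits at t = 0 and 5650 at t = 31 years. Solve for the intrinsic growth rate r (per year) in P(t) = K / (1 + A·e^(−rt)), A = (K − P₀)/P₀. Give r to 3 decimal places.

A = (5690 − 119)/119 = 46.81513
5650 = 5690/(1 + 46.81513·e^(−r·31)) → e^(−31r) = (1.00708 − 1)/46.81513 = 0.000151
r = −ln(0.000151)/31 = 8.79674/31

r ≈ 0.284 per year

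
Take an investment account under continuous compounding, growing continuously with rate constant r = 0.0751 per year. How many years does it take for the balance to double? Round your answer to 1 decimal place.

doubling time = ln(2) / |r| = 0.69315 / 0.0751

doubling time ≈ 9.2 years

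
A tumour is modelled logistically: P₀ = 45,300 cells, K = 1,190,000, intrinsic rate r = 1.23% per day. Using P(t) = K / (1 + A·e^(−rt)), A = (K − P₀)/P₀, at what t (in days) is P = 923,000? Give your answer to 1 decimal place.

t ≈ 363.4 days

A = (1190000 − 45300)/45300 = 25.26932
923000 = 1190000/(1 + 25.26932·e^(−0.0123t)) → 1 + 25.26932·e^(−0.0123t) = 1.28927
e^(−0.0123t) = 0.011448 → t = ln(87.35423)/0.0123 = 4.46997/0.0123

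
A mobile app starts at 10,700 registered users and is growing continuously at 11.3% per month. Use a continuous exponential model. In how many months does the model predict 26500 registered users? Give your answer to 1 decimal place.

t ≈ 8.0 months

26500 = 10700 · e^(0.113·t)
t = ln(26500/10700) / 0.113 = ln(2.47664) / 0.113 = 0.9069 / 0.113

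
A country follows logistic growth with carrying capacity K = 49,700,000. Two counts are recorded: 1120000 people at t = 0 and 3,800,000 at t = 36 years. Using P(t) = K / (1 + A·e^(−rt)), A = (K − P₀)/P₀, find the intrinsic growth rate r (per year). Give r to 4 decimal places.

r ≈ 0.0355 per year

A = (49700000 − 1120000)/1120000 = 43.375
3800000 = 49700000/(1 + 43.375·e^(−r·36)) → e^(−36r) = (13.07895 − 1)/43.375 = 0.278477
r = −ln(0.278477)/36 = 1.27842/36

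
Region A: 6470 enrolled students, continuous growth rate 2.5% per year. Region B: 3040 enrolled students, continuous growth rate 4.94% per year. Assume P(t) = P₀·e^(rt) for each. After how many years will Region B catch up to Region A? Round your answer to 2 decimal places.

t ≈ 30.96 years

6470·e^(0.025t) = 3040·e^(0.0494t)
6470/3040 = e^((0.0494 − 0.025)t) → ln(2.12829) = 0.0244·t
t = 0.75532 / 0.0244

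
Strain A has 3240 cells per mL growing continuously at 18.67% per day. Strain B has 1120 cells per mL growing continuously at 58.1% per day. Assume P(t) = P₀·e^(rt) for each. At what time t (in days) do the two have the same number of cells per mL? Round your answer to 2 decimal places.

3240·e^(0.1867t) = 1120·e^(0.581t)
3240/1120 = e^((0.581 − 0.1867)t) → ln(2.89286) = 0.3943·t
t = 1.06224 / 0.3943

t ≈ 2.69 days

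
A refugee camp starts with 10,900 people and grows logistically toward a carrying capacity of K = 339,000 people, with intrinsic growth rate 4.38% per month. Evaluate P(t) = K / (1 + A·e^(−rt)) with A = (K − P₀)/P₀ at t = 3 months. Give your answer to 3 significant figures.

A = (339000 − 10900)/10900 = 30.10092
P(3) = 339000 / (1 + 30.10092·e^(−0.0438·3)) = 339000 / (1 + 30.10092·0.876867)
= 339000 / 27.3945 ≈ 12374.75

≈ 12,400 people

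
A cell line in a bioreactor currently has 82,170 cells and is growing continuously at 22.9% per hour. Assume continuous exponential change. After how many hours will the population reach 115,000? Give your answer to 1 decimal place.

t ≈ 1.5 hours

115000 = 82170 · e^(0.229·t)
t = ln(115000/82170) / 0.229 = ln(1.39954) / 0.229 = 0.33614 / 0.229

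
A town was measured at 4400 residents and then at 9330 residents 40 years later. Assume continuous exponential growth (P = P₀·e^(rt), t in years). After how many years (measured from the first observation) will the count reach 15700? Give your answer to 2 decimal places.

r = ln(9330/4400) / 40 ≈ 0.018791 per year
t = ln(15700/4400) / r = 1.27206 / 0.018791 ≈ 67.696

t ≈ 67.70 years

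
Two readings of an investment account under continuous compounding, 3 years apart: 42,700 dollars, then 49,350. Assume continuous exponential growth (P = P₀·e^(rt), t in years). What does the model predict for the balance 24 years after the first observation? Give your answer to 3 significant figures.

≈ 136,000 dollars

r = ln(49350/42700) / 3 ≈ 0.048246 per year
P(24) = 42700 · e^(0.048246·24) = 42700 · 3.18328 ≈ 135925.87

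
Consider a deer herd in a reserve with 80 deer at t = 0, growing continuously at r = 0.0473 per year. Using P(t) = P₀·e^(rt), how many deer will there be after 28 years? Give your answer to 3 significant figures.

P(28) = 80 · e^(0.0473·28) = 80 · e^(1.3244)
= 80 · 3.75993 ≈ 300.79

≈ 301 deer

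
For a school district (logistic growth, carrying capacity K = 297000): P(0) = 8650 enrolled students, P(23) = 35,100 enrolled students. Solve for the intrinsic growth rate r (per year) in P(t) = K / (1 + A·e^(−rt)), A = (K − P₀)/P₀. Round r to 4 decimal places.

r ≈ 0.0651 per year

A = (297000 − 8650)/8650 = 33.33526
35100 = 297000/(1 + 33.33526·e^(−r·23)) → e^(−23r) = (8.46154 − 1)/33.33526 = 0.223833
r = −ln(0.223833)/23 = 1.49685/23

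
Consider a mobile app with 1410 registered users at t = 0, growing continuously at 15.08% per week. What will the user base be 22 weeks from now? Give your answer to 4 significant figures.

P(22) = 1410 · e^(0.1508·22) = 1410 · e^(3.3176)
= 1410 · 27.59405 ≈ 38907.6

≈ 38,910 registered users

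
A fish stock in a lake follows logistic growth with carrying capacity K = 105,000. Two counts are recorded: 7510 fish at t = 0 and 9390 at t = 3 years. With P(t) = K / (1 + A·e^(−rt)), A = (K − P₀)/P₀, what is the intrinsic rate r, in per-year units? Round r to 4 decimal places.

A = (105000 − 7510)/7510 = 12.98136
9390 = 105000/(1 + 12.98136·e^(−r·3)) → e^(−3r) = (11.18211 − 1)/12.98136 = 0.784364
r = −ln(0.784364)/3 = 0.24288/3

r ≈ 0.0810 per year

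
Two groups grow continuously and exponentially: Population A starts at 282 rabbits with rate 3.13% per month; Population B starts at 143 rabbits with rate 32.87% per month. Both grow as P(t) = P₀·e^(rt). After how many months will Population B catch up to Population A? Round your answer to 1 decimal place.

t ≈ 2.3 months

282·e^(0.0313t) = 143·e^(0.3287t)
282/143 = e^((0.3287 − 0.0313)t) → ln(1.97203) = 0.2974·t
t = 0.67906 / 0.2974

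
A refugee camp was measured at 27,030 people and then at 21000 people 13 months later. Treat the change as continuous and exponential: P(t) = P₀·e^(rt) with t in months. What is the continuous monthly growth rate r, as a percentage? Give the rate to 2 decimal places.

21000 = 27030 · e^(r·13)
e^(13r) = 21000/27030 = 0.77691
r = ln(0.77691) / 13 = -0.25242 / 13

r ≈ -1.94% per month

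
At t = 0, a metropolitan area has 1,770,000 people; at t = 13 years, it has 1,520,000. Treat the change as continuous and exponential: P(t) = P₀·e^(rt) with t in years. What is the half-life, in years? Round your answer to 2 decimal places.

r = ln(1520000/1770000) / 13 = ln(0.85876) / 13 ≈ -0.011713 per year
half-life = ln 2 / |r| = 0.69315 / 0.011713

half-life ≈ 59.18 years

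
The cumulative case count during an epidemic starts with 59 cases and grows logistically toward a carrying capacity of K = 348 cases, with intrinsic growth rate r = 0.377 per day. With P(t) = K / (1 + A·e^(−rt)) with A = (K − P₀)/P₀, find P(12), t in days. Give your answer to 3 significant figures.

≈ 330 cases

A = (348 − 59)/59 = 4.89831
P(12) = 348 / (1 + 4.89831·e^(−0.377·12)) = 348 / (1 + 4.89831·0.010846)
= 348 / 1.05312 ≈ 330.45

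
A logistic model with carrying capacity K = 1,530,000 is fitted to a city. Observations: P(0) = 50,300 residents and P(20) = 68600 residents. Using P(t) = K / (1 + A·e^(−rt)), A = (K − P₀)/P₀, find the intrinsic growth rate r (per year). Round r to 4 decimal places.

r ≈ 0.0161 per year

A = (1530000 − 50300)/50300 = 29.4175
68600 = 1530000/(1 + 29.4175·e^(−r·20)) → e^(−20r) = (22.30321 − 1)/29.4175 = 0.724168
r = −ln(0.724168)/20 = 0.32273/20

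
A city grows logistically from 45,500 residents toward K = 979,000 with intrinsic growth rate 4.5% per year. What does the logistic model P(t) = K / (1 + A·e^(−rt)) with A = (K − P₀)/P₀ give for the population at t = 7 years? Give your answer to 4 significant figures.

A = (979000 − 45500)/45500 = 20.51648
P(7) = 979000 / (1 + 20.51648·e^(−0.045·7)) = 979000 / (1 + 20.51648·0.729789)
= 979000 / 15.9727 ≈ 61292.07

≈ 61,290 residents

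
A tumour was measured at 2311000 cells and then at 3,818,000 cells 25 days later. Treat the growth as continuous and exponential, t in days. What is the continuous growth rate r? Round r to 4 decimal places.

3818000 = 2311000 · e^(r·25)
e^(25r) = 3818000/2311000 = 1.6521
r = ln(1.6521) / 25 = 0.50205 / 25

r ≈ 0.0201 per day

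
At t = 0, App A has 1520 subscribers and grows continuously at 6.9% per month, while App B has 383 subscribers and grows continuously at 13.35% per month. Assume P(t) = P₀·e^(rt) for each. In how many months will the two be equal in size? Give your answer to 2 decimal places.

t ≈ 21.37 months

1520·e^(0.069t) = 383·e^(0.1335t)
1520/383 = e^((0.1335 − 0.069)t) → ln(3.96867) = 0.0645·t
t = 1.37843 / 0.0645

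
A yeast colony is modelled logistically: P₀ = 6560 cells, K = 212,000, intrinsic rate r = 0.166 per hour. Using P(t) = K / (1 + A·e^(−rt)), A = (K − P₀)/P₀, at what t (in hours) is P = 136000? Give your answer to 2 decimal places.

t ≈ 24.25 hours

A = (212000 − 6560)/6560 = 31.31707
136000 = 212000/(1 + 31.31707·e^(−0.166t)) → 1 + 31.31707·e^(−0.166t) = 1.55882
e^(−0.166t) = 0.017844 → t = ln(56.04108)/0.166 = 4.02608/0.166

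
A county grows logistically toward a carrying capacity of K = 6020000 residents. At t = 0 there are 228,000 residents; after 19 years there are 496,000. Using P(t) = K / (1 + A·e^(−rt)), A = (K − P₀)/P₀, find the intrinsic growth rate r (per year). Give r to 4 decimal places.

A = (6020000 − 228000)/228000 = 25.40351
496000 = 6020000/(1 + 25.40351·e^(−r·19)) → e^(−19r) = (12.1371 − 1)/25.40351 = 0.438408
r = −ln(0.438408)/19 = 0.82461/19

r ≈ 0.0434 per year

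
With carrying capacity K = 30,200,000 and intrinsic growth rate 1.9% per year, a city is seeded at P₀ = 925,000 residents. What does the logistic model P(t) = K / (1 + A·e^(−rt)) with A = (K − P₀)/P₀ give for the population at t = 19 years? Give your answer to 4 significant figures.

≈ 1,310,000 residents

A = (30200000 − 925000)/925000 = 31.64865
P(19) = 30200000 / (1 + 31.64865·e^(−0.019·19)) = 30200000 / (1 + 31.64865·0.696979)
= 30200000 / 23.05844 ≈ 1309715.47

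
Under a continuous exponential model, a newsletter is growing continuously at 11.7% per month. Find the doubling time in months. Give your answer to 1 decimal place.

doubling time = ln(2) / |r| = 0.69315 / 0.117

doubling time ≈ 5.9 months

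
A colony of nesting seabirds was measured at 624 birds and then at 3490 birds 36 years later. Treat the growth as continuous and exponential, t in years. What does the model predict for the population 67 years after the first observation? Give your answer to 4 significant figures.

r = ln(3490/624) / 36 ≈ 0.04782 per year
P(67) = 624 · e^(0.04782·67) = 624 · 24.62877 ≈ 15368.35

≈ 15,370 birds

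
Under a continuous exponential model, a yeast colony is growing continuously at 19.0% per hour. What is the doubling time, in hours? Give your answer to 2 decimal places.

doubling time = ln(2) / |r| = 0.69315 / 0.19

doubling time ≈ 3.65 hours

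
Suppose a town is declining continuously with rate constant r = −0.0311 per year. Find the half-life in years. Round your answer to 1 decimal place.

half-life ≈ 22.3 years

half-life = ln(2) / |r| = 0.69315 / 0.0311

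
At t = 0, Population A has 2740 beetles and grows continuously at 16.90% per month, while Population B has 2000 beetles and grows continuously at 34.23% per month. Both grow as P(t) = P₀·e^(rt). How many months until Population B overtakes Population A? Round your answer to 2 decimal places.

t ≈ 1.82 months

2740·e^(0.169t) = 2000·e^(0.3423t)
2740/2000 = e^((0.3423 − 0.169)t) → ln(1.37) = 0.1733·t
t = 0.31481 / 0.1733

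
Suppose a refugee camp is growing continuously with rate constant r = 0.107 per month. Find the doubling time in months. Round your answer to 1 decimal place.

doubling time = ln(2) / |r| = 0.69315 / 0.107

doubling time ≈ 6.5 months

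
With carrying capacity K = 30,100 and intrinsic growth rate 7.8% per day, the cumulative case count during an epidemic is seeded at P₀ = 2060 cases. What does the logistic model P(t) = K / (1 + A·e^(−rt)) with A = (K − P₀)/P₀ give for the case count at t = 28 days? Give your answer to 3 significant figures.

≈ 11,900 cases

A = (30100 − 2060)/2060 = 13.61165
P(28) = 30100 / (1 + 13.61165·e^(−0.078·28)) = 30100 / (1 + 13.61165·0.11259)
= 30100 / 2.53254 ≈ 11885.3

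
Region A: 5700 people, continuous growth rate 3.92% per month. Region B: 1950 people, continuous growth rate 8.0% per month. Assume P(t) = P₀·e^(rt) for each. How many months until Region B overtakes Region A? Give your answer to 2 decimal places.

t ≈ 26.29 months

5700·e^(0.0392t) = 1950·e^(0.08t)
5700/1950 = e^((0.08 − 0.0392)t) → ln(2.92308) = 0.0408·t
t = 1.07264 / 0.0408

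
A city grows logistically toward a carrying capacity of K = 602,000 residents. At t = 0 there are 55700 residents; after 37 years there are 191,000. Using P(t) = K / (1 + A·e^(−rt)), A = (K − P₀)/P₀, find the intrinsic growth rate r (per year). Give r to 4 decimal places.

r ≈ 0.0410 per year

A = (602000 − 55700)/55700 = 9.8079
191000 = 602000/(1 + 9.8079·e^(−r·37)) → e^(−37r) = (3.15183 − 1)/9.8079 = 0.219398
r = −ln(0.219398)/37 = 1.51687/37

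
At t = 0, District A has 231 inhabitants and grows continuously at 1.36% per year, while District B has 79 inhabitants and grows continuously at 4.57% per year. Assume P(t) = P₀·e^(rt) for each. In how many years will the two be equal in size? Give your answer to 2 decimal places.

t ≈ 33.43 years

231·e^(0.0136t) = 79·e^(0.0457t)
231/79 = e^((0.0457 − 0.0136)t) → ln(2.92405) = 0.0321·t
t = 1.07297 / 0.0321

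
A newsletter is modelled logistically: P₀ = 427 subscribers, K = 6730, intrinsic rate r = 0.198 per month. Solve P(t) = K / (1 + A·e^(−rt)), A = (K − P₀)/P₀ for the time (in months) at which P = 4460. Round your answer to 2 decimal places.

A = (6730 − 427)/427 = 14.76112
4460 = 6730/(1 + 14.76112·e^(−0.198t)) → 1 + 14.76112·e^(−0.198t) = 1.50897
e^(−0.198t) = 0.03448 → t = ln(29.00203)/0.198 = 3.36737/0.198

t ≈ 17.01 months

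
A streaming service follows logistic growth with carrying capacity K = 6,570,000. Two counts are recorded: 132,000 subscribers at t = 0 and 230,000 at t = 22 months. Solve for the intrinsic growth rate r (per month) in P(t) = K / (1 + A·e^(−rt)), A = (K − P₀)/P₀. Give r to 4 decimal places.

r ≈ 0.0259 per month

A = (6570000 − 132000)/132000 = 48.77273
230000 = 6570000/(1 + 48.77273·e^(−r·22)) → e^(−22r) = (28.56522 − 1)/48.77273 = 0.565177
r = −ln(0.565177)/22 = 0.57062/22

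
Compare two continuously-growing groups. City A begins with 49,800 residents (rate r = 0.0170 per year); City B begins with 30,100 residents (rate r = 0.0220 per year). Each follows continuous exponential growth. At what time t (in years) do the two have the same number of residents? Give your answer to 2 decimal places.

t ≈ 100.70 years

49800·e^(0.017t) = 30100·e^(0.022t)
49800/30100 = e^((0.022 − 0.017)t) → ln(1.65449) = 0.005·t
t = 0.50349 / 0.005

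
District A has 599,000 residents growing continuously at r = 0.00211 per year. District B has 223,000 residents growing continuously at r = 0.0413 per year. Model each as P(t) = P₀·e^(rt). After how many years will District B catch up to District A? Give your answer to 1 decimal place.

599000·e^(0.00211t) = 223000·e^(0.0413t)
599000/223000 = e^((0.0413 − 0.00211)t) → ln(2.6861) = 0.03919·t
t = 0.98809 / 0.03919

t ≈ 25.2 years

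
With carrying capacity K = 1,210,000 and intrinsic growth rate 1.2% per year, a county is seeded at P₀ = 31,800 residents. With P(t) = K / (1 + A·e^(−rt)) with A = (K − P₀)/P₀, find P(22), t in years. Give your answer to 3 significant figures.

≈ 41,100 residents

A = (1210000 − 31800)/31800 = 37.05031
P(22) = 1210000 / (1 + 37.05031·e^(−0.012·22)) = 1210000 / (1 + 37.05031·0.767974)
= 1210000 / 29.45366 ≈ 41081.48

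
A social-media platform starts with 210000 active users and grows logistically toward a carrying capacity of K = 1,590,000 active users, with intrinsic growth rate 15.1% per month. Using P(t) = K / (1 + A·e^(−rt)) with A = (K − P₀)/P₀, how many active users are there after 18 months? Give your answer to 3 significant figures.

A = (1590000 − 210000)/210000 = 6.57143
P(18) = 1590000 / (1 + 6.57143·e^(−0.151·18)) = 1590000 / (1 + 6.57143·0.066007)
= 1590000 / 1.43376 ≈ 1108973.84

≈ 1,110,000 active users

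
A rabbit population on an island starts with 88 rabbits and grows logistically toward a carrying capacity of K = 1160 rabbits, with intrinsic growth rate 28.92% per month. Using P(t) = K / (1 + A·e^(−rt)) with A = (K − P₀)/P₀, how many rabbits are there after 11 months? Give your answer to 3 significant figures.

A = (1160 − 88)/88 = 12.18182
P(11) = 1160 / (1 + 12.18182·e^(−0.2892·11)) = 1160 / (1 + 12.18182·0.041536)
= 1160 / 1.50598 ≈ 770.26

≈ 770 rabbits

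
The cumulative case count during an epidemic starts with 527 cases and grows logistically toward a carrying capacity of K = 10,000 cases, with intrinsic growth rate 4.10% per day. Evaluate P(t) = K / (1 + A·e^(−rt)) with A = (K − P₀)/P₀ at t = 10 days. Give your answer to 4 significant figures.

A = (10000 − 527)/527 = 17.97533
P(10) = 10000 / (1 + 17.97533·e^(−0.041·10)) = 10000 / (1 + 17.97533·0.66365)
= 10000 / 12.92933 ≈ 773.44

≈ 773.4 cases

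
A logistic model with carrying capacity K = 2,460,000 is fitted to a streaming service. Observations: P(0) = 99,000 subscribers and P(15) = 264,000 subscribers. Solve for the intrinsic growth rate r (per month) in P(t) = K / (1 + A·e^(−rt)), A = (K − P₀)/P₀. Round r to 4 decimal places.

r ≈ 0.0702 per month

A = (2460000 − 99000)/99000 = 23.84848
264000 = 2460000/(1 + 23.84848·e^(−r·15)) → e^(−15r) = (9.31818 − 1)/23.84848 = 0.348793
r = −ln(0.348793)/15 = 1.05328/15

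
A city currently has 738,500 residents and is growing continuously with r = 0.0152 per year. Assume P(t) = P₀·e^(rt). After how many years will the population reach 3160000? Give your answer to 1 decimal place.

t ≈ 95.6 years

3160000 = 738500 · e^(0.0152·t)
t = ln(3160000/738500) / 0.0152 = ln(4.27894) / 0.0152 = 1.45371 / 0.0152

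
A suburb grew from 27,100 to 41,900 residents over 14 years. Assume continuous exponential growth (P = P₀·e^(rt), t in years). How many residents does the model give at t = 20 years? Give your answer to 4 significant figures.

≈ 50,500 residents

r = ln(41900/27100) / 14 ≈ 0.031125 per year
P(20) = 27100 · e^(0.031125·20) = 27100 · 1.86359 ≈ 50503.2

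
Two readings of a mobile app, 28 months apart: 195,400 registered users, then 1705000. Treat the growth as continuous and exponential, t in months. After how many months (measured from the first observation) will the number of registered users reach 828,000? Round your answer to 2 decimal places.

t ≈ 18.66 months

r = ln(1705000/195400) / 28 ≈ 0.077367 per month
t = ln(828000/195400) / r = 1.44396 / 0.077367 ≈ 18.664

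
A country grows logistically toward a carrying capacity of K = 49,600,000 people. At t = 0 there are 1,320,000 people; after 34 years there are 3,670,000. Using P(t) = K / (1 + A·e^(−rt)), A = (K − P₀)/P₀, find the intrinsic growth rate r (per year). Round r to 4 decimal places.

r ≈ 0.0315 per year

A = (49600000 − 1320000)/1320000 = 36.57576
3670000 = 49600000/(1 + 36.57576·e^(−r·34)) → e^(−34r) = (13.51499 − 1)/36.57576 = 0.342166
r = −ln(0.342166)/34 = 1.07246/34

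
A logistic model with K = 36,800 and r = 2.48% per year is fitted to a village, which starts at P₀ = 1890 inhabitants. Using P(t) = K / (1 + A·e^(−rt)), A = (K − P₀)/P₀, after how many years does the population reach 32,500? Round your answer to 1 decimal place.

t ≈ 199.1 years

A = (36800 − 1890)/1890 = 18.4709
32500 = 36800/(1 + 18.4709·e^(−0.0248t)) → 1 + 18.4709·e^(−0.0248t) = 1.13231
e^(−0.0248t) = 0.007163 → t = ln(139.60564)/0.0248 = 4.93882/0.0248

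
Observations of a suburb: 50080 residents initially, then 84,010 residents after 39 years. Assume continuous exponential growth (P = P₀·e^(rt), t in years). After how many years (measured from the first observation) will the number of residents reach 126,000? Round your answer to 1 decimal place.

t ≈ 69.6 years

r = ln(84010/50080) / 39 ≈ 0.013264 per year
t = ln(126000/50080) / r = 0.92266 / 0.013264 ≈ 69.559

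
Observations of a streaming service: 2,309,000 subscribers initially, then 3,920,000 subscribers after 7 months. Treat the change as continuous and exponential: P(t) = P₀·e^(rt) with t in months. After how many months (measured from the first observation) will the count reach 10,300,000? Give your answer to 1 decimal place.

r = ln(3920000/2309000) / 7 ≈ 0.075611 per month
t = ln(10300000/2309000) / r = 1.49533 / 0.075611 ≈ 19.777

t ≈ 19.8 months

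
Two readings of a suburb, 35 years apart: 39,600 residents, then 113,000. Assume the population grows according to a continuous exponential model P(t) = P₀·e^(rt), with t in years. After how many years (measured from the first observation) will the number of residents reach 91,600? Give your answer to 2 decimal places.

t ≈ 27.99 years

r = ln(113000/39600) / 35 ≈ 0.029959 per year
t = ln(91600/39600) / r = 0.8386 / 0.029959 ≈ 27.992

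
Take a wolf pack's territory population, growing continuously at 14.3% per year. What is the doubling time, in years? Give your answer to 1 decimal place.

doubling time ≈ 4.8 years

doubling time = ln(2) / |r| = 0.69315 / 0.143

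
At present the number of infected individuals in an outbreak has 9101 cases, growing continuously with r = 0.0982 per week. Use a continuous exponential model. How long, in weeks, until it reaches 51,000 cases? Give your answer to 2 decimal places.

51000 = 9101 · e^(0.0982·t)
t = ln(51000/9101) / 0.0982 = ln(5.60378) / 0.0982 = 1.72344 / 0.0982

t ≈ 17.55 weeks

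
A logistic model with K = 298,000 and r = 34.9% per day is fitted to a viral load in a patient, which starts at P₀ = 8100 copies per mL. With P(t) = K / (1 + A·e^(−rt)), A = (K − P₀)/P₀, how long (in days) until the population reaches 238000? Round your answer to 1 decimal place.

t ≈ 14.2 days

A = (298000 − 8100)/8100 = 35.79012
238000 = 298000/(1 + 35.79012·e^(−0.349t)) → 1 + 35.79012·e^(−0.349t) = 1.2521
e^(−0.349t) = 0.007044 → t = ln(141.96749)/0.349 = 4.9556/0.349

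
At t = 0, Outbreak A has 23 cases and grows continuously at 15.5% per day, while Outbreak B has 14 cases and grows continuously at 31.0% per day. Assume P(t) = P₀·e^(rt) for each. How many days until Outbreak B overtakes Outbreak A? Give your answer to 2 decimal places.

t ≈ 3.20 days

23·e^(0.155t) = 14·e^(0.31t)
23/14 = e^((0.31 − 0.155)t) → ln(1.64286) = 0.155·t
t = 0.49644 / 0.155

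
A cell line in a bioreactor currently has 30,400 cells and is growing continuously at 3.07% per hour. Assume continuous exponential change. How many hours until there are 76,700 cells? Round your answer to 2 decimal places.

t ≈ 30.15 hours

76700 = 30400 · e^(0.0307·t)
t = ln(76700/30400) / 0.0307 = ln(2.52303) / 0.0307 = 0.92546 / 0.0307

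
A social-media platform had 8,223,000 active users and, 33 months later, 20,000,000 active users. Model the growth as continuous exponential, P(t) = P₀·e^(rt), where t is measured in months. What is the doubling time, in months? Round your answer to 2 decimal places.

r = ln(20000000/8223000) / 33 = ln(2.4322) / 33 ≈ 0.026933 per month
doubling time = ln 2 / |r| = 0.69315 / 0.026933

doubling time ≈ 25.74 months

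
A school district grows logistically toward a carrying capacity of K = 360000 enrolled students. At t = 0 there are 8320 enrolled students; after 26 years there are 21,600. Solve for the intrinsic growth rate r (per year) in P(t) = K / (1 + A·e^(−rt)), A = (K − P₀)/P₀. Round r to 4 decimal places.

r ≈ 0.0382 per year

A = (360000 − 8320)/8320 = 42.26923
21600 = 360000/(1 + 42.26923·e^(−r·26)) → e^(−26r) = (16.66667 − 1)/42.26923 = 0.37064
r = −ln(0.37064)/26 = 0.99252/26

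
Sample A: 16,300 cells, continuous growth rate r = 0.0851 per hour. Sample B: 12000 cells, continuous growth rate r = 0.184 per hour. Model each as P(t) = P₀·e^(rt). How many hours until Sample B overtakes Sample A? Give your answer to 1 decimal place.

t ≈ 3.1 hours

16300·e^(0.0851t) = 12000·e^(0.184t)
16300/12000 = e^((0.184 − 0.0851)t) → ln(1.35833) = 0.0989·t
t = 0.30626 / 0.0989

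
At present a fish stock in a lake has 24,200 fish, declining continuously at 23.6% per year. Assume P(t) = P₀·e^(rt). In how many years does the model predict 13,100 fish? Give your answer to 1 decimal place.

13100 = 24200 · e^(-0.236·t)
t = ln(13100/24200) / -0.236 = ln(0.54132) / -0.236 = -0.61374 / -0.236

t ≈ 2.6 years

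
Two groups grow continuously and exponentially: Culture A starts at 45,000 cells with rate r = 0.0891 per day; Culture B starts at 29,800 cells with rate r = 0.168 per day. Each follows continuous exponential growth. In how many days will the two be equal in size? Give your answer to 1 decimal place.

45000·e^(0.0891t) = 29800·e^(0.168t)
45000/29800 = e^((0.168 − 0.0891)t) → ln(1.51007) = 0.0789·t
t = 0.41215 / 0.0789

t ≈ 5.2 days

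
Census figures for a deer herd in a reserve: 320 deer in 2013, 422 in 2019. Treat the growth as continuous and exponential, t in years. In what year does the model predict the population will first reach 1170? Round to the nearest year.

year 2041

r = ln(422/320) / 6 = 0.27668/6 ≈ 0.046114 per year
t = ln(1170/320) / r = 1.29644/0.046114 ≈ 28.11 years after 2013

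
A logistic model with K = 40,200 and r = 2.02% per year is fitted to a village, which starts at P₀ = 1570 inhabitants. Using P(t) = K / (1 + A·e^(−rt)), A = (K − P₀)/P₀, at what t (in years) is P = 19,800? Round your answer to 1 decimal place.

A = (40200 − 1570)/1570 = 24.6051
19800 = 40200/(1 + 24.6051·e^(−0.0202t)) → 1 + 24.6051·e^(−0.0202t) = 2.0303
e^(−0.0202t) = 0.041874 → t = ln(23.88142)/0.0202 = 3.1731/0.0202

t ≈ 157.1 years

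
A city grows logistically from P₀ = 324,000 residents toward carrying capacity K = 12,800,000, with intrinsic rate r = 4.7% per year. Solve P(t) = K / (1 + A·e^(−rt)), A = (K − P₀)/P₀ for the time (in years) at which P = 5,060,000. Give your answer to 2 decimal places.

t ≈ 68.63 years

A = (12800000 − 324000)/324000 = 38.50617
5060000 = 12800000/(1 + 38.50617·e^(−0.047t)) → 1 + 38.50617·e^(−0.047t) = 2.52964
e^(−0.047t) = 0.039725 → t = ln(25.17329)/0.047 = 3.22578/0.047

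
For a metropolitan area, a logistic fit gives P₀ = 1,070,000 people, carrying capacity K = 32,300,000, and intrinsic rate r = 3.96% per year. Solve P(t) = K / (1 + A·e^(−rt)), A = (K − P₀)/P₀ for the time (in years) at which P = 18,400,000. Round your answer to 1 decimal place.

A = (32300000 − 1070000)/1070000 = 29.18692
18400000 = 32300000/(1 + 29.18692·e^(−0.0396t)) → 1 + 29.18692·e^(−0.0396t) = 1.75543
e^(−0.0396t) = 0.025883 → t = ln(38.63592)/0.0396 = 3.65418/0.0396

t ≈ 92.3 years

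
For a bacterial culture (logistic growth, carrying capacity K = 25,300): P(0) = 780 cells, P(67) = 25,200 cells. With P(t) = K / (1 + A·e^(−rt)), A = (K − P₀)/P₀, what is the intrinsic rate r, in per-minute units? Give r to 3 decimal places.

r ≈ 0.134 per minute

A = (25300 − 780)/780 = 31.4359
25200 = 25300/(1 + 31.4359·e^(−r·67)) → e^(−67r) = (1.00397 − 1)/31.4359 = 0.000126
r = −ln(0.000126)/67 = 8.97738/67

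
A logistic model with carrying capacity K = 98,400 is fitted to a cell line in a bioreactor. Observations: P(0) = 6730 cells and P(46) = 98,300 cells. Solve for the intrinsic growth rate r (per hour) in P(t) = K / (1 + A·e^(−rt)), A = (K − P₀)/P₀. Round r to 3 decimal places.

r ≈ 0.207 per hour

A = (98400 − 6730)/6730 = 13.6211
98300 = 98400/(1 + 13.6211·e^(−r·46)) → e^(−46r) = (1.00102 − 1)/13.6211 = 0.000075
r = −ln(0.000075)/46 = 9.50223/46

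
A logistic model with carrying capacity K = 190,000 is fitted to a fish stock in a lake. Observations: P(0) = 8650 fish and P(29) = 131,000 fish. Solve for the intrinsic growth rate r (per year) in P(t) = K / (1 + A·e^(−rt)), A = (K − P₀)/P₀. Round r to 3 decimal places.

r ≈ 0.132 per year

A = (190000 − 8650)/8650 = 20.96532
131000 = 190000/(1 + 20.96532·e^(−r·29)) → e^(−29r) = (1.45038 − 1)/20.96532 = 0.021482
r = −ln(0.021482)/29 = 3.84053/29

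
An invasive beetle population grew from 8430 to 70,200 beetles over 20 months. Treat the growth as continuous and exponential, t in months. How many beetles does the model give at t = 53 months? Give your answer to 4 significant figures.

r = ln(70200/8430) / 20 ≈ 0.105978 per month
P(53) = 8430 · e^(0.105978·53) = 8430 · 275.01113 ≈ 2318343.85

≈ 2,318,000 beetles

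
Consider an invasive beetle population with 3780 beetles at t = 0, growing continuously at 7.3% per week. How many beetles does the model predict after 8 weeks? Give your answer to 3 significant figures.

≈ 6,780 beetles

P(8) = 3780 · e^(0.073·8) = 3780 · e^(0.584)
= 3780 · 1.7932 ≈ 6778.28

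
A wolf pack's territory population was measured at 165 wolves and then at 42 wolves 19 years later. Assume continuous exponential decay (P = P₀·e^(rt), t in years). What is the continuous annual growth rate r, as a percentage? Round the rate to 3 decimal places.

42 = 165 · e^(r·19)
e^(19r) = 42/165 = 0.25455
r = ln(0.25455) / 19 = -1.36828 / 19

r ≈ -7.201% per year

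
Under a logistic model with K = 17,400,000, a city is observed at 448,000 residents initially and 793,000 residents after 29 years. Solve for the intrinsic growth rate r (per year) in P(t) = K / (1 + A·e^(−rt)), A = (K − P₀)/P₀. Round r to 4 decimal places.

A = (17400000 − 448000)/448000 = 37.83929
793000 = 17400000/(1 + 37.83929·e^(−r·29)) → e^(−29r) = (21.94199 − 1)/37.83929 = 0.553446
r = −ln(0.553446)/29 = 0.59159/29

r ≈ 0.0204 per year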